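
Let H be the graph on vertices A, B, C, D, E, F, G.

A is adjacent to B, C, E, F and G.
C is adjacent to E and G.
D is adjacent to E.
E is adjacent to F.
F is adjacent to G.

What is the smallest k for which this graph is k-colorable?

3

A, C, G are mutually adjacent, so at least 3 colors are needed.
A valid assignment using 3 colors: A=red, B=blue, C=green, D=red, E=blue, F=green, G=blue. No two adjacent vertices share a color.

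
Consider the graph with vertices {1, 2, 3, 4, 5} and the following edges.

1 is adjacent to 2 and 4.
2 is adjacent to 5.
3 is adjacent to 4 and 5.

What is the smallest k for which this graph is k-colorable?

3

The cycle 1-4-3-5-2-1 has odd length 5, so it cannot be 2-colored; at least 3 colors are needed.
3 colors suffice: 1=c, 2=a, 3=a, 4=b, 5=b. Every edge joins two different colors.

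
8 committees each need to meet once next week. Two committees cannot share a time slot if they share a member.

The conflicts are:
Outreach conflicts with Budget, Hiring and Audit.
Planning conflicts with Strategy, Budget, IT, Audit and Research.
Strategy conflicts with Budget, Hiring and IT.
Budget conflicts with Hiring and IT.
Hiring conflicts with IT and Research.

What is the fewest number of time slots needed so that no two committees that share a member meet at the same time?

Strategy, Budget, Hiring, IT are mutually in conflict, so at least 4 time slots are needed.
4 time slots suffice: Outreach=3, Planning=2, Strategy=3, Budget=1, Hiring=2, IT=4, Audit=1, Research=1. No two conflicting committees share a time slot.

4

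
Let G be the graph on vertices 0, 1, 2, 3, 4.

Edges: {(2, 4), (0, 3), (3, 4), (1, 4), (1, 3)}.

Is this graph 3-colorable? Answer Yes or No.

Yes

The chromatic number is 3. 1, 3, 4 are pairwise adjacent, so at least 3 colors are needed.
3 colors suffice: color red → {2, 3}; color blue → {0, 4}; color green → {1}.
That is already a proper 3-coloring.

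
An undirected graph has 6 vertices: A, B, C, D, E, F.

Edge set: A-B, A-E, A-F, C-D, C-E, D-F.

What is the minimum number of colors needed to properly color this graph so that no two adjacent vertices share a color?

3

The cycle E-A-F-D-C-E has odd length 5, so it cannot be 2-colored; at least 3 colors are needed.
3 colors suffice: A=1, B=2, C=3, D=1, E=2, F=2. Every edge joins two different colors.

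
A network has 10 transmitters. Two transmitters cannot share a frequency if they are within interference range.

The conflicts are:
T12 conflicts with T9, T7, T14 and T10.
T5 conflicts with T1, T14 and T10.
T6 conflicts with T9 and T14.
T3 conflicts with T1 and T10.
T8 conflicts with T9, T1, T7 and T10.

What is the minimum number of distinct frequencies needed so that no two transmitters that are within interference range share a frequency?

T3 and T1 conflict, so at least 2 frequencies are needed.
2 frequencies suffice: T12=1, T5=1, T6=1, T3=1, T8=1, T9=2, T1=2, T7=2, T14=2, T10=2. Every pair that conflicts lands in different frequencies.

2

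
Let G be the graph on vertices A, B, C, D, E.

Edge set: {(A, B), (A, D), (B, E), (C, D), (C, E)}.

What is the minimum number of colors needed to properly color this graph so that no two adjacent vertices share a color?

The cycle C-E-B-A-D-C has odd length 5, so it cannot be 2-colored; at least 3 colors are needed.
3 colors suffice: color 1 → {B, D}; color 2 → {A, E}; color 3 → {C}. No two adjacent vertices share a color.

3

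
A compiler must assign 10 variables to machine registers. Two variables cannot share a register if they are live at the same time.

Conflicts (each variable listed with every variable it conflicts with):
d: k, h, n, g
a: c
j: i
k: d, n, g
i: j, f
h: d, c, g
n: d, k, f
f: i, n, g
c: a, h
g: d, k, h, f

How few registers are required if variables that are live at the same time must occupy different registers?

3

d, k, n are mutually in conflict, so at least 3 registers are needed.
3 registers suffice: d=1, a=2, j=1, k=3, i=2, h=3, n=2, f=1, c=1, g=2. No two conflicting variables share a register.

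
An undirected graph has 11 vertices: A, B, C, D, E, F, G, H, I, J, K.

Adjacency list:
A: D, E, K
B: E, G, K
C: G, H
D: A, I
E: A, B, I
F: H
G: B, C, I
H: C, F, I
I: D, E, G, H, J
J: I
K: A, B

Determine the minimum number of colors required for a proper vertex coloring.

F and H are adjacent, so at least 2 colors are needed.
2 colors suffice: color 1 → {A, B, C, F, I}; color 2 → {D, E, G, H, J, K}. Every edge joins two different colors.

2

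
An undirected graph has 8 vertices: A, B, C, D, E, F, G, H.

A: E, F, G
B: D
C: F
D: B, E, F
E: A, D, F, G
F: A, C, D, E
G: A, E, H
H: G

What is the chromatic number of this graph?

A, E, F are mutually adjacent, so at least 3 colors are needed.
3 colors suffice: color 1 → {B, C, E, H}; color 2 → {F, G}; color 3 → {A, D}. No two adjacent vertices share a color.

3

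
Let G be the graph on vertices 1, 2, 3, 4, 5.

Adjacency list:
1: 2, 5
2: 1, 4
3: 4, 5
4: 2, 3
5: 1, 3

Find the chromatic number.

The cycle 4-2-1-5-3-4 has odd length 5, so it cannot be 2-colored; at least 3 colors are needed.
3 colors suffice: color a → {1, 4}; color b → {2, 3}; color c → {5}. No two adjacent vertices share a color.

3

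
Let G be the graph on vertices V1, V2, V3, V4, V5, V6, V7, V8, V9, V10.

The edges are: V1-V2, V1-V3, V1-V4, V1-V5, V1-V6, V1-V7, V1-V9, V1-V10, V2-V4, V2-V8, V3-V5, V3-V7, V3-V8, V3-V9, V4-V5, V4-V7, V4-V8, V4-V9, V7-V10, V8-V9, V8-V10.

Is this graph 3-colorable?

The chromatic number is 3. V2, V4, V8 are mutually adjacent, so at least 3 colors are needed.
A valid assignment using 3 colors: V1=1, V2=3, V3=2, V4=2, V5=3, V6=2, V7=3, V8=1, V9=3, V10=2.
That is already a proper 3-coloring.

Yes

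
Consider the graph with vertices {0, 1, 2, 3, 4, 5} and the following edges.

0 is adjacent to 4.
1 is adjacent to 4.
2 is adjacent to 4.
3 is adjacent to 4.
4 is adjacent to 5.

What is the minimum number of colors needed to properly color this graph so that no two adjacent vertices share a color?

0 and 4 are adjacent, so at least 2 colors are needed.
2 colors suffice: 0=blue, 1=blue, 2=blue, 3=blue, 4=red, 5=blue. Every edge joins two different colors.

2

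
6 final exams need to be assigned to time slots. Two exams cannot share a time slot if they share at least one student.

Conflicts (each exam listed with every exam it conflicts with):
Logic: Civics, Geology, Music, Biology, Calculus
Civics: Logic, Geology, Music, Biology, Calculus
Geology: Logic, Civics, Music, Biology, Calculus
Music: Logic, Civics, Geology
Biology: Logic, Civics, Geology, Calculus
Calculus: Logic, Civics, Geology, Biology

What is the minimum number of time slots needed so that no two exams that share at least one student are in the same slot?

Logic, Civics, Geology, Biology, Calculus all conflict with each other, so at least 5 time slots are needed.
A valid assignment using 5 time slots: Logic=3, Civics=2, Geology=1, Music=4, Biology=4, Calculus=5. Each listed conflict is separated.

5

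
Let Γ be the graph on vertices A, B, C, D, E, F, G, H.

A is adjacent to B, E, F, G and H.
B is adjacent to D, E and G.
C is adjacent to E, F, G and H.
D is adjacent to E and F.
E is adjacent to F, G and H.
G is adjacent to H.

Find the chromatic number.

C, E, G, H form a clique, so at least 4 colors are needed.
4 colors suffice: A=green, B=yellow, C=green, D=green, E=red, F=blue, G=blue, H=yellow. Every edge joins two different colors.

4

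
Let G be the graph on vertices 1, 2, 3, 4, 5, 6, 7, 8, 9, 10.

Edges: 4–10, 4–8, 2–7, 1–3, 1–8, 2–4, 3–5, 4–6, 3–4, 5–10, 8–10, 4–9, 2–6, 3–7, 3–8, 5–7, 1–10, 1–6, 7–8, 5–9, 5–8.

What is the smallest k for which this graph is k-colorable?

4

3, 5, 7, 8 form a clique, so at least 4 colors are needed.
4 colors suffice: color a → {6, 8, 9}; color b → {1, 4, 5}; color c → {2, 3, 10}; color d → {7}. Every edge joins two different colors.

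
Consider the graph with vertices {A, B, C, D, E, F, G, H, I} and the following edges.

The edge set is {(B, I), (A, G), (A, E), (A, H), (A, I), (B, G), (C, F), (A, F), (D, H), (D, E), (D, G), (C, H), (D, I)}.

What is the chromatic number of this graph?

D and H are adjacent, so at least 2 colors are needed.
2 colors suffice: color red → {A, B, C, D}; color blue → {E, F, G, H, I}. Every edge joins two different colors.

2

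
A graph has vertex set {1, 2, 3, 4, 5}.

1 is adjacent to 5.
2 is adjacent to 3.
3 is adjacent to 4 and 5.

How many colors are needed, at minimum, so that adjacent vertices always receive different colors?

2

2 and 3 are adjacent, so at least 2 colors are needed.
A valid assignment using 2 colors: 1=red, 2=blue, 3=red, 4=blue, 5=blue. Each edge has distinct colors on its endpoints.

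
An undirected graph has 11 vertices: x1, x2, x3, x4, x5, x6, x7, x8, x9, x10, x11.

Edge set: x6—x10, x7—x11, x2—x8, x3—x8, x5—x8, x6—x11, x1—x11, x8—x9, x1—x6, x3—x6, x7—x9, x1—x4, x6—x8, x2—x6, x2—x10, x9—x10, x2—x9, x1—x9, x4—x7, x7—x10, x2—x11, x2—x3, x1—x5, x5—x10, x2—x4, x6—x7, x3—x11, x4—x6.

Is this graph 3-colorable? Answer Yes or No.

No

x2, x3, x6, x8 are pairwise adjacent (a clique of size 4), so at least 4 colors are needed.
So 3 colors are not enough.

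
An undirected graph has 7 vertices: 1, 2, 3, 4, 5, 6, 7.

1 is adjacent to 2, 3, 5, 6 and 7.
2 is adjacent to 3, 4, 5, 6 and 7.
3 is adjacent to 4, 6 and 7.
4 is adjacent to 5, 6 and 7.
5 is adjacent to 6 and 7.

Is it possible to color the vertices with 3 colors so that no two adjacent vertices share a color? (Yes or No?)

No

2, 3, 4, 6 are mutually adjacent (a clique of size 4), so at least 4 colors are needed.
So 3 colors are not enough.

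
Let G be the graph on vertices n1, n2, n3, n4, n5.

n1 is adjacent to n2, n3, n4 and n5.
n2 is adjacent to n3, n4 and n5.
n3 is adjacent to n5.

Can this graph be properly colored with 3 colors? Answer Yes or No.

n1, n2, n3, n5 are pairwise adjacent (a clique of size 4), so at least 4 colors are needed.
So 3 colors are not enough.

No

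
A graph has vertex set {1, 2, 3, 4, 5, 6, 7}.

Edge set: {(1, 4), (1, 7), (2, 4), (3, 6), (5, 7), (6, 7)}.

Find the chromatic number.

3 and 6 are adjacent, so at least 2 colors are needed.
One proper 2-coloring: 1=blue, 2=blue, 3=red, 4=red, 5=blue, 6=blue, 7=red. Each edge has distinct colors on its endpoints.

2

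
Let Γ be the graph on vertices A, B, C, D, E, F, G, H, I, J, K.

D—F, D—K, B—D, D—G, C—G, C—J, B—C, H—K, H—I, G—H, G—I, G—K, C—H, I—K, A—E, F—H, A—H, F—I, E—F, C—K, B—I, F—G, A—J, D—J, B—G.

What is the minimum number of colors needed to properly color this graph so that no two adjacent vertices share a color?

4

F, G, H, I form a clique, so at least 4 colors are needed.
4 colors suffice: color red → {A, G}; color blue → {D, E, H}; color green → {B, F, J, K}; color yellow → {C, I}. No two adjacent vertices share a color.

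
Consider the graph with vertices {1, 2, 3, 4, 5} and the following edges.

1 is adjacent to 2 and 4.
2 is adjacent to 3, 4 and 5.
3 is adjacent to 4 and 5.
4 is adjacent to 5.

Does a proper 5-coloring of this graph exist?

The chromatic number is 4. 2, 3, 4, 5 are pairwise adjacent (a clique of size 4), so at least 4 colors are needed.
One proper 4-coloring: 1=c, 2=b, 3=c, 4=a, 5=d.
Since 5 ≥ 4, a proper 5-coloring certainly exists.

Yes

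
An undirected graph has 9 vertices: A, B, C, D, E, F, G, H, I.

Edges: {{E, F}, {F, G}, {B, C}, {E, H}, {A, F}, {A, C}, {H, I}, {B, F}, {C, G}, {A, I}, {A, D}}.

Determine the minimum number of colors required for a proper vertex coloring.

The cycle H-E-F-A-I-H has odd length 5, so it cannot be 2-colored; at least 3 colors are needed.
3 colors suffice: color 1 → {C, D, F, H}; color 2 → {A, B, E, G}; color 3 → {I}. Every edge joins two different colors.

3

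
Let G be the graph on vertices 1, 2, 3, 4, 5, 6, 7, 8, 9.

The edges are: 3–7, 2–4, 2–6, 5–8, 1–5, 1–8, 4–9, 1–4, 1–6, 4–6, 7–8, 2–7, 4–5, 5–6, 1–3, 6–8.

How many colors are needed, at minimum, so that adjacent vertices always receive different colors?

1, 4, 5, 6 are mutually adjacent (a clique of size 4), so at least 4 colors are needed.
A valid assignment using 4 colors: 1=green, 2=green, 3=red, 4=red, 5=yellow, 6=blue, 7=blue, 8=red, 9=blue. Every edge joins two different colors.

4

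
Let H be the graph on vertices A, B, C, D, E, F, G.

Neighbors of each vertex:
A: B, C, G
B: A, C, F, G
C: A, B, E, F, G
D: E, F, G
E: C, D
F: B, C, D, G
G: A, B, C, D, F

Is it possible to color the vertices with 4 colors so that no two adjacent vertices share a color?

The chromatic number is 4. B, C, F, G form a clique, so at least 4 colors are needed.
4 colors suffice: A=4, B=3, C=1, D=1, E=2, F=4, G=2.
That is already a proper 4-coloring.

Yes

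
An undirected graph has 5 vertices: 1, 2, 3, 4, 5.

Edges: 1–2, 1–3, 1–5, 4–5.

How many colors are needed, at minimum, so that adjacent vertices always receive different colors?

2

1 and 2 are adjacent, so at least 2 colors are needed.
2 colors suffice: 1=red, 2=blue, 3=blue, 4=red, 5=blue. No two adjacent vertices share a color.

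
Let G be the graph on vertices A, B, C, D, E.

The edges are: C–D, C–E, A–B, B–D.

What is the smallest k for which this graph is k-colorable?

B and D are adjacent, so at least 2 colors are needed.
2 colors suffice: A=2, B=1, C=1, D=2, E=2. No two adjacent vertices share a color.

2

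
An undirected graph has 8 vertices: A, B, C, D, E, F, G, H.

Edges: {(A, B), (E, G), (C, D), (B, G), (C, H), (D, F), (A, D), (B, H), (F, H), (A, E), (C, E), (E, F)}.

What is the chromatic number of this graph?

The cycle H-C-E-A-B-H has odd length 5, so it cannot be 2-colored; at least 3 colors are needed.
One proper 3-coloring: A=2, B=1, C=2, D=1, E=1, F=2, G=2, H=3. No two adjacent vertices share a color.

3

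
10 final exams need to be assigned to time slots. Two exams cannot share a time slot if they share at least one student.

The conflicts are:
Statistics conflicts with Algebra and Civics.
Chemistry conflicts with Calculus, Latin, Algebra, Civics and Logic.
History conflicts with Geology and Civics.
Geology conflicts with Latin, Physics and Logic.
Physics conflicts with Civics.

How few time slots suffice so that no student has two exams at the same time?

The cycle Civics-Chemistry-Latin-Geology-Physics-Civics has odd length 5, so it cannot be 2-colored; at least 3 time slots are needed.
3 time slots suffice: time slot 1 → {Statistics, Chemistry, Geology}; time slot 2 → {Calculus, Latin, Algebra, Civics, Logic}; time slot 3 → {History, Physics}. No two conflicting exams share a time slot.

3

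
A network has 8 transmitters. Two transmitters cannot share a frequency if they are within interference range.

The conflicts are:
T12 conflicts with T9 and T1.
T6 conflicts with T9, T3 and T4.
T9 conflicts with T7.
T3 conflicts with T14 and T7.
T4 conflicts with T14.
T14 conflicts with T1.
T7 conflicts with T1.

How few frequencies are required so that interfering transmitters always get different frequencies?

2

T14 and T1 conflict, so at least 2 frequencies are needed.
2 frequencies suffice: T12=2, T6=2, T9=1, T3=1, T4=1, T14=2, T7=2, T1=1. Every pair that conflicts lands in different frequencies.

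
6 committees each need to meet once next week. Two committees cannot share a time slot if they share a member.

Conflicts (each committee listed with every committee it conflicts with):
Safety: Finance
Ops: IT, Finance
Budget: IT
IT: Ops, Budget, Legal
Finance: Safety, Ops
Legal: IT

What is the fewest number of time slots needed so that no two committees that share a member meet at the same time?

IT and Legal conflict, so at least 2 time slots are needed.
2 time slots suffice: time slot 1 → {IT, Finance}; time slot 2 → {Safety, Ops, Budget, Legal}. No two conflicting committees share a time slot.

2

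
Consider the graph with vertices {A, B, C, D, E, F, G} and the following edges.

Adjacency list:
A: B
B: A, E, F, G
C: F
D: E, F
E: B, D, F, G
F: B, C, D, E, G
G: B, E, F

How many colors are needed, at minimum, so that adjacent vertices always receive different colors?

4

B, E, F, G are mutually adjacent (a clique of size 4), so at least 4 colors are needed.
One proper 4-coloring: A=red, B=blue, C=blue, D=blue, E=green, F=red, G=yellow. Every edge joins two different colors.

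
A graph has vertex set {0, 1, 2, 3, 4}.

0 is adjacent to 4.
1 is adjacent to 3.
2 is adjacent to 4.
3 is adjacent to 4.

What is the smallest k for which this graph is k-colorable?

3 and 4 are adjacent, so at least 2 colors are needed.
A valid assignment using 2 colors: 0=b, 1=a, 2=b, 3=b, 4=a. Every edge joins two different colors.

2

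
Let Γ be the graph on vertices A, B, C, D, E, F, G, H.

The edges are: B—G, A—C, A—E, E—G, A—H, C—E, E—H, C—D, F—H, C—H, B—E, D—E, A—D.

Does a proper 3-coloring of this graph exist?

A, C, E, H are pairwise adjacent (a clique of size 4), so at least 4 colors are needed.
So 3 colors are not enough.

No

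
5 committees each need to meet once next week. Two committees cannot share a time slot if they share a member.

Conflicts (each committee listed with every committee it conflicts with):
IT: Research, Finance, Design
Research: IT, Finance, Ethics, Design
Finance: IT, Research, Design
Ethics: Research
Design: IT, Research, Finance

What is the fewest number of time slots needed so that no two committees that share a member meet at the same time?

4

IT, Research, Finance, Design are mutually in conflict, so at least 4 time slots are needed.
4 time slots suffice: time slot 1 → {Research}; time slot 2 → {Ethics, Design}; time slot 3 → {Finance}; time slot 4 → {IT}. Every pair that conflicts lands in different time slots.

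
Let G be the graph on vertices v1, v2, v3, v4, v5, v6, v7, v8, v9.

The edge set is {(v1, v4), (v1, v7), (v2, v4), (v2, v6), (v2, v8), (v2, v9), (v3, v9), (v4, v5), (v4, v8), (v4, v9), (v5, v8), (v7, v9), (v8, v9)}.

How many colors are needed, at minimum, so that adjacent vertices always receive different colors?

v2, v4, v8, v9 are mutually adjacent (a clique of size 4), so at least 4 colors are needed.
4 colors suffice: v1=B, v2=Y, v3=R, v4=R, v5=B, v6=R, v7=R, v8=G, v9=B. Every edge joins two different colors.

4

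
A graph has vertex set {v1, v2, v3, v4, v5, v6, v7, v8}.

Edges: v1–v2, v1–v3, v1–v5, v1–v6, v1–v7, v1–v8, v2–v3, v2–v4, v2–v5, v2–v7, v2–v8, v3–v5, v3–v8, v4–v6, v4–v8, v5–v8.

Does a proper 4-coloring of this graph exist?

No

v1, v2, v3, v5, v8 are mutually adjacent (a clique of size 5), so at least 5 colors are needed.
So 4 colors are not enough.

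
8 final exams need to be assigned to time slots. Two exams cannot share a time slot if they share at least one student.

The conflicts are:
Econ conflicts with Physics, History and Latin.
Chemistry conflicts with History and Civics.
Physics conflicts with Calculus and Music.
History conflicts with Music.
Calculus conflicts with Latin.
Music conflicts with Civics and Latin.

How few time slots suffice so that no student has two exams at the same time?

2

Econ and Latin conflict, so at least 2 time slots are needed.
2 time slots suffice: time slot 1 → {Econ, Chemistry, Calculus, Music}; time slot 2 → {Physics, History, Civics, Latin}. No two conflicting exams share a time slot.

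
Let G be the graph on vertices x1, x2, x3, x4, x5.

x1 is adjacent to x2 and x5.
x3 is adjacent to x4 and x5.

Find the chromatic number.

2

x3 and x5 are adjacent, so at least 2 colors are needed.
A valid assignment using 2 colors: x1=B, x2=R, x3=B, x4=R, x5=R. Each edge has distinct colors on its endpoints.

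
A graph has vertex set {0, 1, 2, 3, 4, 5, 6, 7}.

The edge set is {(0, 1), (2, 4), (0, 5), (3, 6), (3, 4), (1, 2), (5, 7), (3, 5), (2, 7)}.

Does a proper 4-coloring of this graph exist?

The chromatic number is 3. The cycle 5-3-4-2-7-5 has odd length 5, so it cannot be 2-colored; at least 3 colors are needed.
3 colors suffice: color a → {0, 2, 3}; color b → {1, 4, 5, 6}; color c → {7}.
Since 4 ≥ 3, a proper 4-coloring certainly exists.

Yes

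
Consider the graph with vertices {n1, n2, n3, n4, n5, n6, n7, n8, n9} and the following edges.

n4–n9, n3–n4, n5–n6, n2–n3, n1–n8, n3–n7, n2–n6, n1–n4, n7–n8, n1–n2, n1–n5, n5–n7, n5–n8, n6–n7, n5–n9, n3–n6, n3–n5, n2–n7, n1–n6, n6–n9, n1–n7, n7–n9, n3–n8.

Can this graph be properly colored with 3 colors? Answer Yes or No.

n5, n6, n7, n9 are pairwise adjacent (a clique of size 4), so at least 4 colors are needed.
So 3 colors are not enough.

No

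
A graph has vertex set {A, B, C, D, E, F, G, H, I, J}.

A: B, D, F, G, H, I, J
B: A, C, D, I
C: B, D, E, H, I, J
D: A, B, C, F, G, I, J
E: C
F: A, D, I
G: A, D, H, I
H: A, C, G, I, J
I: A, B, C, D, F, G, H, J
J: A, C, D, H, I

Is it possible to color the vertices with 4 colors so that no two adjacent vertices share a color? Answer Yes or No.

The chromatic number is 4. C, H, I, J are mutually adjacent (a clique of size 4), so at least 4 colors are needed.
4 colors suffice: color 1 → {E, I}; color 2 → {A, C}; color 3 → {D, H}; color 4 → {B, F, G, J}.
That is already a proper 4-coloring.

Yes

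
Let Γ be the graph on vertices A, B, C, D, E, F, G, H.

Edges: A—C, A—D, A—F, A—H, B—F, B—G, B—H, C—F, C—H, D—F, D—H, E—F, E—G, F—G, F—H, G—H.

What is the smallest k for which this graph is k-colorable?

4

B, F, G, H are pairwise adjacent (a clique of size 4), so at least 4 colors are needed.
4 colors suffice: A=3, B=4, C=4, D=4, E=2, F=1, G=3, H=2. Each edge has distinct colors on its endpoints.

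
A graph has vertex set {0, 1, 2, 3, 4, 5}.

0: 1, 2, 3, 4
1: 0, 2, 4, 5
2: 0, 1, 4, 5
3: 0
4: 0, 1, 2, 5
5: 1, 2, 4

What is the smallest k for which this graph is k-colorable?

4

1, 2, 4, 5 are pairwise adjacent (a clique of size 4), so at least 4 colors are needed.
4 colors suffice: color red → {3, 4}; color blue → {0, 5}; color green → {2}; color yellow → {1}. Each edge has distinct colors on its endpoints.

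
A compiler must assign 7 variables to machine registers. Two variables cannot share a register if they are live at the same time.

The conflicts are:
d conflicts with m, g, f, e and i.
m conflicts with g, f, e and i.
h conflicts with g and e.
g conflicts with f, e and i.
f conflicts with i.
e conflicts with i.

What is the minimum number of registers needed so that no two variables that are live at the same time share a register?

5

d, m, g, e, i all conflict with each other, so at least 5 registers are needed.
5 registers suffice: register 1 → {g}; register 2 → {f, e}; register 3 → {d, h}; register 4 → {i}; register 5 → {m}. Every pair that conflicts lands in different registers.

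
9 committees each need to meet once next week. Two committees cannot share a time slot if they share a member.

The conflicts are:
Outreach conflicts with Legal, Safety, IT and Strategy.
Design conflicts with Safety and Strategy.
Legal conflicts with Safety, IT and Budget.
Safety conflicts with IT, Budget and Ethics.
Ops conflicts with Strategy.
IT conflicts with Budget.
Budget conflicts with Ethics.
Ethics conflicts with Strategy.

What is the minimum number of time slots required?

4

Outreach, Legal, Safety, IT pairwise conflict, so at least 4 time slots are needed.
4 time slots suffice: Outreach=3, Design=2, Legal=2, Safety=1, Ops=2, IT=4, Budget=3, Ethics=2, Strategy=1. No two conflicting committees share a time slot.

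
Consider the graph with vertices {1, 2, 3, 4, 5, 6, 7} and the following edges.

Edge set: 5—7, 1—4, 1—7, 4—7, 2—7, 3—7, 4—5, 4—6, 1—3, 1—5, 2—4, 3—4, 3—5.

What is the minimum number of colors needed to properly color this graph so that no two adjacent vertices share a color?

1, 3, 4, 5, 7 are pairwise adjacent (a clique of size 5), so at least 5 colors are needed.
5 colors suffice: color red → {4}; color blue → {6, 7}; color green → {2, 5}; color yellow → {1}; color purple → {3}. Each edge has distinct colors on its endpoints.

5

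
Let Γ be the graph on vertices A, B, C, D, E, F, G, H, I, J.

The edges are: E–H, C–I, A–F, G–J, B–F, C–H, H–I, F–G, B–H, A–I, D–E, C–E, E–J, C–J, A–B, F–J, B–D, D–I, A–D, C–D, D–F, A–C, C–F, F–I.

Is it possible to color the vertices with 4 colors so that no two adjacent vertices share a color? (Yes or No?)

No

A, C, D, F, I form a clique, so at least 5 colors are needed.
So 4 colors are not enough.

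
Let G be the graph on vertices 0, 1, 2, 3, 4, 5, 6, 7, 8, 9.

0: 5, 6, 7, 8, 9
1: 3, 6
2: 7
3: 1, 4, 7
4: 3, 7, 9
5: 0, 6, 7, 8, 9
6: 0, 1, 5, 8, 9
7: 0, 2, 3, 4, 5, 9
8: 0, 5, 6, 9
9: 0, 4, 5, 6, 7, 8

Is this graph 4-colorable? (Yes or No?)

No

0, 5, 6, 8, 9 are mutually adjacent (a clique of size 5), so at least 5 colors are needed.
So 4 colors are not enough.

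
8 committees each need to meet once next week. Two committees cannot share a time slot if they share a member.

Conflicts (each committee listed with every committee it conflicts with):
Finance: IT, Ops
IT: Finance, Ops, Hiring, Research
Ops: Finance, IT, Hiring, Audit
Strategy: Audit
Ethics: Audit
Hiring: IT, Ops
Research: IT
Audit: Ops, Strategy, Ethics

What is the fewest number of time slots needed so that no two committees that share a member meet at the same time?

3

IT, Ops, Hiring pairwise conflict, so at least 3 time slots are needed.
3 time slots suffice: time slot 1 → {Ops, Strategy, Ethics, Research}; time slot 2 → {IT, Audit}; time slot 3 → {Finance, Hiring}. Every pair that conflicts lands in different time slots.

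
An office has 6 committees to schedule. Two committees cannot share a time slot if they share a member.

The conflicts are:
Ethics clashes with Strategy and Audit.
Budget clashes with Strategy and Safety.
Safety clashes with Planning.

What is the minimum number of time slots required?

Ethics and Strategy conflict, so at least 2 time slots are needed.
Using 2 time slots: Ethics=2, Budget=2, Strategy=1, Audit=1, Safety=1, Planning=2. Every pair that conflicts lands in different time slots.

2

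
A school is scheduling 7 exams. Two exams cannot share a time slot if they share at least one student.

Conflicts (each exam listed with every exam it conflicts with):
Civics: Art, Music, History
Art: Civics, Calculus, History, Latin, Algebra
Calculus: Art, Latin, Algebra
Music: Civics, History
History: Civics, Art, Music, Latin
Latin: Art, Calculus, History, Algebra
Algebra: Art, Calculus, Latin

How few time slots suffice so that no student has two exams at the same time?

4

Art, Calculus, Latin, Algebra pairwise conflict, so at least 4 time slots are needed.
4 time slots suffice: time slot 1 → {Art, Music}; time slot 2 → {Civics, Latin}; time slot 3 → {Calculus, History}; time slot 4 → {Algebra}. Each listed conflict is separated.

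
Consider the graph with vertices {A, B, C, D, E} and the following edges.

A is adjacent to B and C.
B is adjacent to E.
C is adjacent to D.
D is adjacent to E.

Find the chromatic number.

The cycle C-A-B-E-D-C has odd length 5, so it cannot be 2-colored; at least 3 colors are needed.
One proper 3-coloring: A=2, B=1, C=3, D=1, E=2. Every edge joins two different colors.

3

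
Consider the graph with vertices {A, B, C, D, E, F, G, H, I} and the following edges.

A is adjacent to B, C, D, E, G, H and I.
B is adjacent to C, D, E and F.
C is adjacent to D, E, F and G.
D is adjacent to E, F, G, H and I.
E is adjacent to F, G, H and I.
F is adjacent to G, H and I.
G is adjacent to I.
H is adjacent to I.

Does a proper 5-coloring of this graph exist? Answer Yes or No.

The chromatic number is 5. A, D, E, H, I form a clique, so at least 5 colors are needed.
5 colors suffice: A=3, B=5, C=4, D=2, E=1, F=3, G=5, H=5, I=4.
That is already a proper 5-coloring.

Yes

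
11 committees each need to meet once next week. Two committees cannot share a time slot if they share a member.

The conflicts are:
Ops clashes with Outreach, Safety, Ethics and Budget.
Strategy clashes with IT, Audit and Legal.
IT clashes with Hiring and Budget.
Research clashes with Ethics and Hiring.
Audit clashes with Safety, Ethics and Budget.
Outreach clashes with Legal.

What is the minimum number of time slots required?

2

Ops and Outreach conflict, so at least 2 time slots are needed.
2 time slots suffice: time slot 1 → {Ops, IT, Research, Audit, Legal}; time slot 2 → {Strategy, Outreach, Safety, Ethics, Hiring, Budget}. Every pair that conflicts lands in different time slots.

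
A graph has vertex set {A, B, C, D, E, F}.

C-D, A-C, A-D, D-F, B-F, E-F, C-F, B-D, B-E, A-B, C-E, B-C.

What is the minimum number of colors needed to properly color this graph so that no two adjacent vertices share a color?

4

B, C, E, F are pairwise adjacent (a clique of size 4), so at least 4 colors are needed.
A valid assignment using 4 colors: A=3, B=2, C=1, D=4, E=4, F=3. No two adjacent vertices share a color.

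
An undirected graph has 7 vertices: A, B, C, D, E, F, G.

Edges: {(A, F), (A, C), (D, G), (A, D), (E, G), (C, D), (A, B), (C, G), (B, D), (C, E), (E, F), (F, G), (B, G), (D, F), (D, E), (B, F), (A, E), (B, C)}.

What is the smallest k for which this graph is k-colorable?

A, D, E, F are pairwise adjacent (a clique of size 4), so at least 4 colors are needed.
4 colors suffice: color red → {D}; color blue → {B, E}; color green → {A, G}; color yellow → {C, F}. Each edge has distinct colors on its endpoints.

4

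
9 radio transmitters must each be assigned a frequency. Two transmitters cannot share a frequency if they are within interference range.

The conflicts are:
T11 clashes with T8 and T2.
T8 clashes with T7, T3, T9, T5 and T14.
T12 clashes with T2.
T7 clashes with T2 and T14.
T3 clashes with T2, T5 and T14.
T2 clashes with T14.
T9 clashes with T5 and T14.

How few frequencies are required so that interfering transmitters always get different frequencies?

T8, T3, T14 pairwise conflict, so at least 3 frequencies are needed.
3 frequencies suffice: frequency 1 → {T8, T2}; frequency 2 → {T11, T12, T5, T14}; frequency 3 → {T7, T3, T9}. Each listed conflict is separated.

3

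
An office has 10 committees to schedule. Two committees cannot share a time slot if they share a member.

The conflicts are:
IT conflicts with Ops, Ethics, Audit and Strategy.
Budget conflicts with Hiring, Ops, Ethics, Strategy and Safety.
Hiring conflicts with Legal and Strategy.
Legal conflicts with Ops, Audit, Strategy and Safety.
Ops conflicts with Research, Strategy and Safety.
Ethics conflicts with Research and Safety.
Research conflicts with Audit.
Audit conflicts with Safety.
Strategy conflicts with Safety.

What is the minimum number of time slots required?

4

Budget, Ops, Strategy, Safety pairwise conflict, so at least 4 time slots are needed.
4 time slots suffice: time slot 1 → {Ethics, Audit, Strategy}; time slot 2 → {IT, Hiring, Research, Safety}; time slot 3 → {Ops}; time slot 4 → {Budget, Legal}. Each listed conflict is separated.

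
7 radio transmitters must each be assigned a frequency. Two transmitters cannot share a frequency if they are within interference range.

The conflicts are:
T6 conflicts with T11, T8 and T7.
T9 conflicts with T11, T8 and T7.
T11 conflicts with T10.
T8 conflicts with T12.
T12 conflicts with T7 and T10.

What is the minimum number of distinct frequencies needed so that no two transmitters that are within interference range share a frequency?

3

The cycle T12-T8-T6-T11-T10-T12 has odd length 5, so it cannot be 2-colored; at least 3 frequencies are needed.
A valid assignment using 3 frequencies: T6=1, T9=1, T11=2, T8=2, T12=1, T7=2, T10=3. No two conflicting transmitters share a frequency.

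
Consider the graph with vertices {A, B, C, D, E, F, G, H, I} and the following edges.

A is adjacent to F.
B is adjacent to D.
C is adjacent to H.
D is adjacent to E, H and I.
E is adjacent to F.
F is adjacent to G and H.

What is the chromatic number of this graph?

2

E and F are adjacent, so at least 2 colors are needed.
2 colors suffice: color 1 → {C, D, F}; color 2 → {A, B, E, G, H, I}. Each edge has distinct colors on its endpoints.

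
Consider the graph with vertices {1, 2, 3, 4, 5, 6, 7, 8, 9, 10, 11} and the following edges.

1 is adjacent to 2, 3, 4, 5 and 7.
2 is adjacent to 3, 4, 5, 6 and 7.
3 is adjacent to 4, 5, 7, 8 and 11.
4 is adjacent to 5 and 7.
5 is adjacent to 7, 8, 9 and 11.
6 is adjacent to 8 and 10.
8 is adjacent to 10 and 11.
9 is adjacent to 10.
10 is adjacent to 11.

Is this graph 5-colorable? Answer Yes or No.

1, 2, 3, 4, 5, 7 are mutually adjacent (a clique of size 6), so at least 6 colors are needed.
So 5 colors are not enough.

No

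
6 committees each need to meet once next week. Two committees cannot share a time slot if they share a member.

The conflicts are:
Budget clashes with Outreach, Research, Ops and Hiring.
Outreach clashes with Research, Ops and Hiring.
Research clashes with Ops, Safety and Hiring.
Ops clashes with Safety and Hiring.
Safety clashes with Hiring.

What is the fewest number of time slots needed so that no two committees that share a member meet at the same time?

Budget, Outreach, Research, Ops, Hiring all conflict with each other, so at least 5 time slots are needed.
Using 5 time slots: Budget=5, Outreach=4, Research=3, Ops=1, Safety=4, Hiring=2. No two conflicting committees share a time slot.

5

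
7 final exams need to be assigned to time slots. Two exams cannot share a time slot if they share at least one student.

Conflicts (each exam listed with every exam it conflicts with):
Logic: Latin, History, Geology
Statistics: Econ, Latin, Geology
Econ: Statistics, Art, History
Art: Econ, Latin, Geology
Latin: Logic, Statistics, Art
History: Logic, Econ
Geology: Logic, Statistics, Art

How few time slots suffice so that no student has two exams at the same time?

The cycle Econ-Statistics-Latin-Logic-History-Econ has odd length 5, so it cannot be 2-colored; at least 3 time slots are needed.
3 time slots suffice: time slot 1 → {Econ, Latin, Geology}; time slot 2 → {Logic, Statistics, Art}; time slot 3 → {History}. Every pair that conflicts lands in different time slots.

3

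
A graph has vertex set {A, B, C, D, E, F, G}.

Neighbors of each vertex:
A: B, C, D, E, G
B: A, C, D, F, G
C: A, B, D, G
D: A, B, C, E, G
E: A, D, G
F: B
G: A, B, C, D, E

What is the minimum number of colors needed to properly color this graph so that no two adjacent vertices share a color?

5

A, B, C, D, G form a clique, so at least 5 colors are needed.
5 colors suffice: A=1, B=4, C=5, D=2, E=4, F=1, G=3. Each edge has distinct colors on its endpoints.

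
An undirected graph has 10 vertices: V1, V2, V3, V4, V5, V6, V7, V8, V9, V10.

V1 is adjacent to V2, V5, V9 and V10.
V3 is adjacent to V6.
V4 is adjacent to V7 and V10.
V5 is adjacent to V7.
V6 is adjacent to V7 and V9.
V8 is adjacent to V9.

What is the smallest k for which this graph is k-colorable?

The cycle V1-V9-V6-V7-V5-V1 has odd length 5, so it cannot be 2-colored; at least 3 colors are needed.
3 colors suffice: color 1 → {V1, V3, V7, V8}; color 2 → {V2, V4, V5, V6}; color 3 → {V9, V10}. No two adjacent vertices share a color.

3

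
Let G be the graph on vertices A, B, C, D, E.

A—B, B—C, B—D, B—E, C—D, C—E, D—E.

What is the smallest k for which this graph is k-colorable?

4

B, C, D, E form a clique, so at least 4 colors are needed.
A valid assignment using 4 colors: A=blue, B=red, C=yellow, D=blue, E=green. Every edge joins two different colors.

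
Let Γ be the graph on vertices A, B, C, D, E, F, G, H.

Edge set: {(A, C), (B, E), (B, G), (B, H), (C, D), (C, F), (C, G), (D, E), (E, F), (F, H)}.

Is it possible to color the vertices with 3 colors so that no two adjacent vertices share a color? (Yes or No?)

The chromatic number is 3. The cycle B-E-F-C-G-B has odd length 5, so it cannot be 2-colored; at least 3 colors are needed.
One proper 3-coloring: A=blue, B=blue, C=red, D=blue, E=red, F=blue, G=green, H=red.
That is already a proper 3-coloring.

Yes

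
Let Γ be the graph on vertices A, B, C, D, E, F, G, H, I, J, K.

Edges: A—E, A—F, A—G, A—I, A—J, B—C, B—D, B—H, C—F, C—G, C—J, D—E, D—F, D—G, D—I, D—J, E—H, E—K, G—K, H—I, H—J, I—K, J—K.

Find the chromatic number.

2

D and G are adjacent, so at least 2 colors are needed.
2 colors suffice: A=1, B=2, C=1, D=1, E=2, F=2, G=2, H=1, I=2, J=2, K=1. Each edge has distinct colors on its endpoints.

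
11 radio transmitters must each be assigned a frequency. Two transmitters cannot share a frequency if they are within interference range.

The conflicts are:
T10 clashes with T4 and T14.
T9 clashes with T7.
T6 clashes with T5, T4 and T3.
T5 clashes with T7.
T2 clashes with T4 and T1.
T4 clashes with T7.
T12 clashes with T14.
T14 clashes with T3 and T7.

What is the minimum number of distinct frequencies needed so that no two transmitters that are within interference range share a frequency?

The cycle T14-T7-T4-T6-T3-T14 has odd length 5, so it cannot be 2-colored; at least 3 frequencies are needed.
A valid assignment using 3 frequencies: T10=1, T9=2, T6=1, T5=2, T2=1, T4=2, T12=1, T1=2, T14=2, T3=3, T7=1. Each listed conflict is separated.

3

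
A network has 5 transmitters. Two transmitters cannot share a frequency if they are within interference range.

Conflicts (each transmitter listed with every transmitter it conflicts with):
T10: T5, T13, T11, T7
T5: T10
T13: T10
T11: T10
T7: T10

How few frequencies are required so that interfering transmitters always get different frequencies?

2

T10 and T5 conflict, so at least 2 frequencies are needed.
2 frequencies suffice: frequency 1 → {T10}; frequency 2 → {T5, T13, T11, T7}. Every pair that conflicts lands in different frequencies.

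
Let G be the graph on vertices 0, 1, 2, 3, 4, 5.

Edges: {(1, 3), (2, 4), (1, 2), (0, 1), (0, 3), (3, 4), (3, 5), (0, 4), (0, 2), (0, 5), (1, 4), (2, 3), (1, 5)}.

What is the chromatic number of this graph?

5

0, 1, 2, 3, 4 form a clique, so at least 5 colors are needed.
5 colors suffice: 0=green, 1=blue, 2=yellow, 3=red, 4=purple, 5=yellow. Each edge has distinct colors on its endpoints.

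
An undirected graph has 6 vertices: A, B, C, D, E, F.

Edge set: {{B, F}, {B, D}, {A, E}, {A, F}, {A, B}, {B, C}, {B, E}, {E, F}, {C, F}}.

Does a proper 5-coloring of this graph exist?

Yes

The chromatic number is 4. A, B, E, F are mutually adjacent (a clique of size 4), so at least 4 colors are needed.
A valid assignment using 4 colors: A=3, B=1, C=3, D=2, E=4, F=2.
Since 5 ≥ 4, a proper 5-coloring certainly exists.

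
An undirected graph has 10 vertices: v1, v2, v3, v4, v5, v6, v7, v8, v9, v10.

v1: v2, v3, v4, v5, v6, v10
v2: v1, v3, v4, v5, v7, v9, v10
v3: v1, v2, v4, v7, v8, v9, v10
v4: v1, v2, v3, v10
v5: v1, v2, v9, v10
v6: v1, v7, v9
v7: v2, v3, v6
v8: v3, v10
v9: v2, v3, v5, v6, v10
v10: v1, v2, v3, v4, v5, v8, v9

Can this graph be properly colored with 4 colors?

No

v1, v2, v3, v4, v10 are pairwise adjacent (a clique of size 5), so at least 5 colors are needed.
So 4 colors are not enough.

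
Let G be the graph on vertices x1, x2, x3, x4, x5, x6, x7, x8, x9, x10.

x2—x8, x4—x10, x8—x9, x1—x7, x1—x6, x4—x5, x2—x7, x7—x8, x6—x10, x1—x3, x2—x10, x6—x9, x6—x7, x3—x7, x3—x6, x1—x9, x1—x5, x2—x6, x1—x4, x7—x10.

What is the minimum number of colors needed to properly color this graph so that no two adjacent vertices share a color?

4

x2, x6, x7, x10 are mutually adjacent (a clique of size 4), so at least 4 colors are needed.
4 colors suffice: color 1 → {x4, x6, x8}; color 2 → {x1, x2}; color 3 → {x5, x7, x9}; color 4 → {x3, x10}. Every edge joins two different colors.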